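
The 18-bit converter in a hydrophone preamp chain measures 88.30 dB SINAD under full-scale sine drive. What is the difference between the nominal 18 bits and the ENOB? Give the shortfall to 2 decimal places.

N_eff = (88.30 − 1.76)/6.02 = 14.3754 bits.
Shortfall = 18 − 14.3754 = 3.6246 bits.

3.62 bits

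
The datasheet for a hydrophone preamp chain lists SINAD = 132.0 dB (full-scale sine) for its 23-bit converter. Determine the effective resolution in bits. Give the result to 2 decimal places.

21.63 bits

ENOB = (132.0 − 1.76)/6.02 = 21.6346 bits.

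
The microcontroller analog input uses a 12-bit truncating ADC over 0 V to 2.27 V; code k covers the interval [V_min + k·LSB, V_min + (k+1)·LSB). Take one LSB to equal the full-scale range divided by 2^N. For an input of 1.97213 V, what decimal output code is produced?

V_FS = 2.27 V. LSB = 2.27 V / 2^12 ≈ 0.5542 mV.
(V_in − V_min) × 2^12/range = (1.97213 − (0)) × 4096/2.27 = 3558.522.
Floor → code = 3558.

3558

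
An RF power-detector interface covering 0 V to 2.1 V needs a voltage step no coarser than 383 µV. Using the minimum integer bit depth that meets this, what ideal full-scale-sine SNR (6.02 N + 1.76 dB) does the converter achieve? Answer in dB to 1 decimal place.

80.0 dB

Range is 2.1 V.
Levels needed ≥ 2.1/383 µV = 5483. 2^13 = 8192 suffices, so N_min = 13.
Ideal SNR at N = 13: 6.02·13 + 1.76 = 80.0 dB.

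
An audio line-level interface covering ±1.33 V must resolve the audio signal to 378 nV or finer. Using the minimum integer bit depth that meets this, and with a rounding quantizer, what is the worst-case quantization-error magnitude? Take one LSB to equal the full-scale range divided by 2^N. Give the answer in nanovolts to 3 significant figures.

The full-scale span is 1.33 − (-1.33) = 2.66 V.
Levels needed ≥ 2.66/378 nV = 7.037e6. 2^23 = 8388608 suffices, so N_min = 23.
LSB = 2.66 V / 2^23 = 317.10 nV.
|e|_max = LSB/2 = 159 nV.

159 nV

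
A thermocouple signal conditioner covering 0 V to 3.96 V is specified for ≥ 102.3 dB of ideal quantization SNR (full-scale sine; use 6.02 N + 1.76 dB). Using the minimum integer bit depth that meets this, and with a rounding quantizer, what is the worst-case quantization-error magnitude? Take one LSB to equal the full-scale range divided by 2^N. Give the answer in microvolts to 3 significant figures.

Range is 3.96 V.
N ≥ (102.3 − 1.76)/6.02 = 16.701 → N_min = 17.
LSB = 3.96 V / 2^17 = 30.212 µV.
Half an LSB is 15.1 µV.

15.1 µV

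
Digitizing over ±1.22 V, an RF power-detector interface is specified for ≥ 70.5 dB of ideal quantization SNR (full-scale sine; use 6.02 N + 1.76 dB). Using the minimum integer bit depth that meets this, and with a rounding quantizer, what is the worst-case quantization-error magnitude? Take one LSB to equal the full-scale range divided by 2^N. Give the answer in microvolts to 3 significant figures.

The full-scale span is 1.22 − (-1.22) = 2.44 V.
Required N = ⌈(70.5 − 1.76)/6.02⌉ = ⌈11.419⌉ = 12.
One LSB is 2.44 V / 4096 = 0.59570 mV.
Max error for round-to-nearest is LSB/2 = 298 µV.

298 µV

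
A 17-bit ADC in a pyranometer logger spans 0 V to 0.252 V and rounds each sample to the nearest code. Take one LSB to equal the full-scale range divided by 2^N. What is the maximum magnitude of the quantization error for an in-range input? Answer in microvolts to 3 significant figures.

0.961 µV

V_FS = 0.252 V.
One LSB is 0.252 V / 131072 = 1.9226 µV.
A rounding quantizer has |error| ≤ LSB/2 = 0.961 µV.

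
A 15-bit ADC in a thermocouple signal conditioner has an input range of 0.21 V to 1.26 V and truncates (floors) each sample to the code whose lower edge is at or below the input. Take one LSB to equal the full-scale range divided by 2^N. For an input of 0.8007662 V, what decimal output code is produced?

18436

Range = 1.26 − (0.21) = 1.05 V. LSB = 1.05 V / 2^15 ≈ 32.04 µV.
V_in − V_min = 0.8007662 − (0.21) = 0.5907662 V.
Divide by LSB: 0.5907662 × 32768/1.05 = 18436.4065.
Truncating gives code 18436.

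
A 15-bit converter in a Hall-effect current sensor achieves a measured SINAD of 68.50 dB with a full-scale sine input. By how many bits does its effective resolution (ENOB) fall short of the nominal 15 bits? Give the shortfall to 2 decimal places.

Effective bits = (68.50 − 1.76)/6.02 = 11.0864.
Lost resolution: 15 − 11.0864 = 3.9136 bits.

3.91 bits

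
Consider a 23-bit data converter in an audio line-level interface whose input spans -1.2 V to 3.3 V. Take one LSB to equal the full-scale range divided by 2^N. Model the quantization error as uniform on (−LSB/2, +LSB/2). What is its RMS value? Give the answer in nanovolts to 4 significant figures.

154.9 nV

Full-scale range = 3.3 V − (-1.2 V) = 4.5 V.
LSB = 4.5 V / 2^23 = 0.536442 µV.
V_rms = LSB/√12 = 0.536442 µV / √12 = 154.9 nV.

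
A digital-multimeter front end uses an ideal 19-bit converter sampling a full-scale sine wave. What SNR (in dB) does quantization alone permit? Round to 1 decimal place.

116.1 dB

6.02(19) + 1.76 = 114.38 + 1.76 = 116.14 dB.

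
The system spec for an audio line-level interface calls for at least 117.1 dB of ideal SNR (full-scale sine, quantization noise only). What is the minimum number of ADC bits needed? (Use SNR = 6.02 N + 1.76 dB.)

Solving 6.02 N ≥ 117.1 − 1.76: N ≥ 19.159. Round up → N = 20.

20 bits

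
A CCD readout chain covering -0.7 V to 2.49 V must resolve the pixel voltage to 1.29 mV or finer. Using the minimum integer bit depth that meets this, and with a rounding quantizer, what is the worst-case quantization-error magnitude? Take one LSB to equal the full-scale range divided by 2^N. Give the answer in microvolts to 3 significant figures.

389 µV

Full-scale range = 2.49 V − (-0.7 V) = 3.19 V.
Need 2^N ≥ 3.19 V / 1.29 mV = 2473 → N_min = 12.
LSB = 3.19 V / 2^12 = 0.77881 mV.
Max error for round-to-nearest is LSB/2 = 389 µV.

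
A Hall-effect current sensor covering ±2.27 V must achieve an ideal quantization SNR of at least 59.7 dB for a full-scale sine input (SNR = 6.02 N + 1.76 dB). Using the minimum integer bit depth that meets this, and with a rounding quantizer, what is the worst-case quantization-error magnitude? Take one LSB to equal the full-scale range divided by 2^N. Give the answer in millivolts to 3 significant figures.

Span: 2.27 V − (-2.27 V) = 4.54 V.
Solving 6.02 N ≥ 59.7 − 1.76: N ≥ 9.625. Round up → N = 10.
LSB = 4.54 V / 2^10 = 4.4336 mV.
|e|_max = LSB/2 = 2.22 mV.

2.22 mV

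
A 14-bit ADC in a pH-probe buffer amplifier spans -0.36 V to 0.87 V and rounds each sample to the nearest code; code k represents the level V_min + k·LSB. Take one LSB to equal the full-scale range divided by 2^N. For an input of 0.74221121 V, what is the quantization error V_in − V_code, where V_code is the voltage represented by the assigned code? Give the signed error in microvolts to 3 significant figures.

The full-scale span is 0.87 − (-0.36) = 1.23 V. LSB = 1.23 V / 2^14 ≈ 75.07 µV.
(0.74221121 − (-0.36)) / LSB = 1.10221121 × 16384/1.23 = 14681.8118. Nearest integer: k = 14682.
Reconstructed level: -0.36 + 14682 × 1.23/16384 V = 0.74222534180 V.
Error = V_in − V_code = 0.74221121 − (0.74222534180) = −14.1 µV.

−14.1 µV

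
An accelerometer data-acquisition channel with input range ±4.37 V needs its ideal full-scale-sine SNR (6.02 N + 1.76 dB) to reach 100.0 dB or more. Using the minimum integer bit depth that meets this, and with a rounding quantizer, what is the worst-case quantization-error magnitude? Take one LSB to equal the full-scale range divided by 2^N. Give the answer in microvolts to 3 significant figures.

33.3 µV

Range = 4.37 − (-4.37) = 8.74 V.
Solving 6.02 N ≥ 100.0 − 1.76: N ≥ 16.319. Round up → N = 17.
One LSB is 8.74 V / 131072 = 66.681 µV.
|e|_max = LSB/2 = 33.3 µV.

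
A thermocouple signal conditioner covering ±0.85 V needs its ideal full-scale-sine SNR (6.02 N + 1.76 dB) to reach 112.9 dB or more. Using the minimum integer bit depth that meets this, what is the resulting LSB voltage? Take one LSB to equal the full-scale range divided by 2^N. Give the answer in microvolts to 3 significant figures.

Full-scale range = 0.85 V − (-0.85 V) = 1.7 V.
Required N = ⌈(112.9 − 1.76)/6.02⌉ = ⌈18.462⌉ = 19.
LSB = 1.7 V / 2^19 = 3.24 µV.

3.24 µV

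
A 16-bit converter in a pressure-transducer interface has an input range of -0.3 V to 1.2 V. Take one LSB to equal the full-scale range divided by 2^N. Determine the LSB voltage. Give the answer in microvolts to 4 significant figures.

22.89 µV

The full-scale span is 1.2 − (-0.3) = 1.5 V.
There are 2^16 = 65536 steps.
One LSB is 1.5 V / 65536 = 22.89 µV.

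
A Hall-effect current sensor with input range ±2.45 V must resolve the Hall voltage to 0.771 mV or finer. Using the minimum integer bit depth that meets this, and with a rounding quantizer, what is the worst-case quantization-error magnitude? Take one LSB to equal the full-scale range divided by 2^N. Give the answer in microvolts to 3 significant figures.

Span: 2.45 V − (-2.45 V) = 4.9 V.
4.9 V / 0.771 mV = 6355. Since 2^12 = 4096 and 2^13 = 8192, N = 13.
LSB = 4.9 V / 2^13 = 0.59814 mV.
|e|_max = LSB/2 = 299 µV.

299 µV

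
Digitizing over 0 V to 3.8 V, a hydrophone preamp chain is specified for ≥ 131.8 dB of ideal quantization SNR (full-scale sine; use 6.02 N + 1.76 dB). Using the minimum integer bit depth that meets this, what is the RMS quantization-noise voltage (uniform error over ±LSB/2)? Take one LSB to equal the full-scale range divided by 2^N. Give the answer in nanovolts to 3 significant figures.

V_FS = 3.8 V.
Required N = ⌈(131.8 − 1.76)/6.02⌉ = ⌈21.601⌉ = 22.
Step size = 3.8/4194304 V = 0.90599 µV.
RMS noise = LSB/√12 = 262 nV.

262 nV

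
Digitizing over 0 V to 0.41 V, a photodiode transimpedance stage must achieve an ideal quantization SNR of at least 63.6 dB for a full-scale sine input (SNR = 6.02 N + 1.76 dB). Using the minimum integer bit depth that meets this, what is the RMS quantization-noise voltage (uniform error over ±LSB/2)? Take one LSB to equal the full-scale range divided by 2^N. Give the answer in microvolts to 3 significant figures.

Range is 0.41 V.
Solving 6.02 N ≥ 63.6 − 1.76: N ≥ 10.272. Round up → N = 11.
LSB = 0.41 V ÷ 2^11 = 0.41/2048 V = 200.20 µV.
V_rms = LSB/√12 = 57.8 µV.

57.8 µV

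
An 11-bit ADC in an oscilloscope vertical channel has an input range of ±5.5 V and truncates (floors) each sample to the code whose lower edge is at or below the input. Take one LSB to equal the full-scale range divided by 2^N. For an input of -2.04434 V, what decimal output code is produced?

643

Range = 5.5 − (-5.5) = 11 V. LSB = 11 V / 2^11 ≈ 5.371 mV.
code = ⌊(V_in − V_min)/LSB⌋ = ⌊(V_in − V_min) × 2^11 / range⌋
     = ⌊(-2.04434 − (-5.5)) × 2048 / 11⌋ = ⌊3.45566 × 2048/11⌋
     = ⌊643.381⌋ = 643.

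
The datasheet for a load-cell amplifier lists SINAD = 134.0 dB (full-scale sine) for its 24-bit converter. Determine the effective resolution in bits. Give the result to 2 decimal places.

ENOB = (134.0 − 1.76)/6.02 = 21.9668 bits.

21.97 bits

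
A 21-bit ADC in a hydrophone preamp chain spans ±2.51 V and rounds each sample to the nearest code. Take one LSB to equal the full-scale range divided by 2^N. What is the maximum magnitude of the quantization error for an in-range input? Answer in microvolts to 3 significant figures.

1.20 µV

The full-scale span is 2.51 − (-2.51) = 5.02 V.
LSB = 5.02 V ÷ 2^21 = 5.02/2097152 V = 2.3937 µV.
A rounding quantizer has |error| ≤ LSB/2 = 1.20 µV.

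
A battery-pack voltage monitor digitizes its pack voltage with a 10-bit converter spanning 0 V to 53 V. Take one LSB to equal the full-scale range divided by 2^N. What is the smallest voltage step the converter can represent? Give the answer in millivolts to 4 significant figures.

Range is 53 V.
There are 2^10 = 1024 steps.
LSB = 53 V ÷ 2^10 = 53/1024 V = 51.76 mV.

51.76 mV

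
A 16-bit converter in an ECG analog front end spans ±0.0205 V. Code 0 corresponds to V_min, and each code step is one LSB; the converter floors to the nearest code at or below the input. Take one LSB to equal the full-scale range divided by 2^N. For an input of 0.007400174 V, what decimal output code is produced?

44596

Full-scale range = 0.0205 V − (-0.0205 V) = 0.041 V. LSB = 0.041 V / 2^16 ≈ 0.6256 µV.
code = ⌊(V_in − V_min)/LSB⌋ = ⌊(V_in − V_min) × 2^16 / range⌋
     = ⌊(0.007400174 − (-0.0205)) × 65536 / 0.041⌋ = ⌊0.027900174 × 65536/0.041⌋
     = ⌊44596.727⌋ = 44596.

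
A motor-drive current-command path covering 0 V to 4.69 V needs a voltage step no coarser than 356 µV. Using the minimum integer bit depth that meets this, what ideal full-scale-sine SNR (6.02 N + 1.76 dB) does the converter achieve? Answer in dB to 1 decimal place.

86.0 dB

V_FS = 4.69 V.
Need 2^N ≥ 4.69 V / 356 µV = 13170 → N_min = 14.
6.02(14) + 1.76 = 86.04 dB.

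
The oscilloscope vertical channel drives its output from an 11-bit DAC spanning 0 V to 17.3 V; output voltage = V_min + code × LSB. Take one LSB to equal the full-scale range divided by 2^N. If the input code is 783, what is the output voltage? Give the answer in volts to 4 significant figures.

6.614 V

Span = 17.3 V. LSB = 17.3 V / 2^11.
V_out = V_min + code × LSB = 0 V + 783 × 17.3 V / 2048
      = 0 V + 6.61421 V = 6.61421 V.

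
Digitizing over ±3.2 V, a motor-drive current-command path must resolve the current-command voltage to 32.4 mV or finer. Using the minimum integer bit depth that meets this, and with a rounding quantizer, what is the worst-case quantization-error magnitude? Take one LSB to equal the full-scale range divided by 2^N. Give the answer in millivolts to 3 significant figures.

The full-scale span is 3.2 − (-3.2) = 6.4 V.
Need 2^N ≥ 6.4 V / 32.4 mV = 197.5 → N_min = 8.
Step size = 6.4/256 V = 25.000 mV.
|e|_max = LSB/2 = 12.5 mV.

12.5 mV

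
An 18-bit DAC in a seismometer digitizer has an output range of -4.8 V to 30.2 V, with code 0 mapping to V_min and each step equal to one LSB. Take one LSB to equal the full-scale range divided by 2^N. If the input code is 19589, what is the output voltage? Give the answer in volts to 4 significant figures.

Span: 30.2 V − (-4.8 V) = 35 V. LSB = 35 V / 2^18.
V_out = V_min + code × LSB = -4.8 V + 19589 × 35 V / 262144
      = -4.8 + 2.61541 = -2.18459 V.

-2.185 V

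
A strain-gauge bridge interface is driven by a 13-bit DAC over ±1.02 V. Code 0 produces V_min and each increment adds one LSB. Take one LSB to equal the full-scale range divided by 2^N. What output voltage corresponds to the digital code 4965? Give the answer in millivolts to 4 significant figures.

Span: 1.02 V − (-1.02 V) = 2.04 V. LSB = 2.04 V / 2^13.
V_out = -1.02 + 4965 × (2.04/8192) V
      = -1.02 + 1.23640 = 0.216401 V.

216.4 mV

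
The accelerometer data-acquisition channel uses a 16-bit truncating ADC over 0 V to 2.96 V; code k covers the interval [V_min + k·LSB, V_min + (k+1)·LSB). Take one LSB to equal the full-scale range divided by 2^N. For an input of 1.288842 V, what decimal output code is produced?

V_FS = 2.96 V. LSB = 2.96 V / 2^16 ≈ 45.17 µV.
(V_in − V_min) × 2^16/range = (1.288842 − (0)) × 65536/2.96 = 28535.659.
Floor → code = 28535.

28535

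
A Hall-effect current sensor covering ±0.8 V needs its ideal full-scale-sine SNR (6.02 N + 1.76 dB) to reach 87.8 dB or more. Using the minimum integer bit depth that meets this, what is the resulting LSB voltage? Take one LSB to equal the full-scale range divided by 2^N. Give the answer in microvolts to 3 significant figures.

Span: 0.8 V − (-0.8 V) = 1.6 V.
N ≥ (87.8 − 1.76)/6.02 = 14.292 → N_min = 15.
LSB = 1.6 V / 2^15 = 48.8 µV.

48.8 µV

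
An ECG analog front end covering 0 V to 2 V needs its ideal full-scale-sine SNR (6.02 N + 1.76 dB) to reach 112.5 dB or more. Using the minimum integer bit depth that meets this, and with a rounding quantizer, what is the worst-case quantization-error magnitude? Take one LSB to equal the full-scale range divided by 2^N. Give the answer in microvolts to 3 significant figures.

1.91 µV

Full-scale range = 2 V.
Solving 6.02 N ≥ 112.5 − 1.76: N ≥ 18.395. Round up → N = 19.
Step size = 2/524288 V = 3.8147 µV.
|e|_max = LSB/2 = 1.91 µV.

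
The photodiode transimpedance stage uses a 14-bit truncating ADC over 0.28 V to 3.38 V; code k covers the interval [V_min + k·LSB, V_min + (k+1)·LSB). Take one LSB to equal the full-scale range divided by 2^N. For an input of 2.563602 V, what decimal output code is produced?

12069

The full-scale span is 3.38 − (0.28) = 3.1 V. LSB = 3.1 V / 2^14 ≈ 189.2 µV.
(V_in − V_min) × 2^14/range = (2.563602 − (0.28)) × 16384/3.1 = 12069.205.
Floor → code = 12069.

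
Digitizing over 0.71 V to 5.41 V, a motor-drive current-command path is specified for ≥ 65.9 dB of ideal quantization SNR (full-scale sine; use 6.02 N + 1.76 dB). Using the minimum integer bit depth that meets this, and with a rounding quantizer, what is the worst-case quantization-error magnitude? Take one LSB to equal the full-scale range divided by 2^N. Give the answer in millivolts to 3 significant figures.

1.15 mV

Full-scale range = 5.41 V − (0.71 V) = 4.7 V.
Solving 6.02 N ≥ 65.9 − 1.76: N ≥ 10.654. Round up → N = 11.
Step size = 4.7/2048 V = 2.2949 mV.
Half an LSB is 1.15 mV.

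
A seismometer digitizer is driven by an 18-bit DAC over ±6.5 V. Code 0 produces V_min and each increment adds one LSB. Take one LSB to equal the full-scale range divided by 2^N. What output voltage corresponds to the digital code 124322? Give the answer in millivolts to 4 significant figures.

-334.7 mV

Range = 6.5 − (-6.5) = 13 V. LSB = 13 V / 2^18.
V_out = V_min + code × LSB = -6.5 V + 124322 × 13 V / 262144
      = -6.5 + 6.16526 = -0.334740 V.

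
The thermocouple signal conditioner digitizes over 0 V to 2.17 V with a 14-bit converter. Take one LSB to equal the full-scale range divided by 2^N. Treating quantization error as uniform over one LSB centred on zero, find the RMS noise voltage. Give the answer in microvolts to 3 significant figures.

V_FS = 2.17 V.
LSB = 2.17 V ÷ 2^14 = 2.17/16384 V = 132.45 µV.
V_rms = LSB/√12 = 132.45 µV / √12 = 38.2 µV.

38.2 µV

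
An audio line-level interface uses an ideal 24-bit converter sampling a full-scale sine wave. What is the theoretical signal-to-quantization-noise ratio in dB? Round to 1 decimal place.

For an ideal N-bit converter with full-scale sine input, SNR = 6.02 N + 1.76 dB. SNR = 6.02 × 24 + 1.76 = 144.48 + 1.76 = 146.24 dB.

146.2 dB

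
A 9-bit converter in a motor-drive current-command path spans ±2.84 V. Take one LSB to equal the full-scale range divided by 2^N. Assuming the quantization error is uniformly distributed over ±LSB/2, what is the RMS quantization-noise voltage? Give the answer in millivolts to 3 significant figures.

3.20 mV

The full-scale span is 2.84 − (-2.84) = 5.68 V.
LSB = 5.68 V / 2^9 = 11.094 mV.
V_rms = LSB/√12 = 11.094 mV / √12 = 3.20 mV.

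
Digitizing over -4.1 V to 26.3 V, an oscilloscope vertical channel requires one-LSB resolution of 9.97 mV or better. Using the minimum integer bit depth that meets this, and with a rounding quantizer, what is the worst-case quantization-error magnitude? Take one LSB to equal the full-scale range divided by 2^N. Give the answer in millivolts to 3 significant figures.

3.71 mV

Full-scale range = 26.3 V − (-4.1 V) = 30.4 V.
30.4 V / 9.97 mV = 3049. Since 2^11 = 2048 and 2^12 = 4096, N = 12.
Step size = 30.4/4096 V = 7.4219 mV.
Half an LSB is 3.71 mV.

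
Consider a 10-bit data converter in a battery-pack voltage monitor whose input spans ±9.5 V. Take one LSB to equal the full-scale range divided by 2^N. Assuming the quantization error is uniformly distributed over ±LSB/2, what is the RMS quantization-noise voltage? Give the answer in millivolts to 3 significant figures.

5.36 mV

Span: 9.5 V − (-9.5 V) = 19 V.
LSB = 19 V ÷ 2^10 = 19/1024 V = 18.555 mV.
For a uniform distribution on [−LSB/2, +LSB/2], V_rms = LSB/√12 = 18.555 mV/3.4641 = 5.36 mV.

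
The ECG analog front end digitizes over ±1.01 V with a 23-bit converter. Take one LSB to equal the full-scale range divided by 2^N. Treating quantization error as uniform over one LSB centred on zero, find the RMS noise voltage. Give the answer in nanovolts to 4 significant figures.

69.51 nV

Full-scale range = 1.01 V − (-1.01 V) = 2.02 V.
LSB = 2.02 V ÷ 2^23 = 2.02/8388608 V = 240.803 nV.
For a uniform distribution on [−LSB/2, +LSB/2], V_rms = LSB/√12 = 240.803 nV/3.4641 = 69.51 nV.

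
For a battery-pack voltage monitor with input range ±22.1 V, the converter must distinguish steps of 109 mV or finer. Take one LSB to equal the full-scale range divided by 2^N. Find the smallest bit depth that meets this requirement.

9 bits

Range = 22.1 − (-22.1) = 44.2 V.
Need 2^N ≥ 44.2 V / 109 mV = 405.5 → N_min = 9.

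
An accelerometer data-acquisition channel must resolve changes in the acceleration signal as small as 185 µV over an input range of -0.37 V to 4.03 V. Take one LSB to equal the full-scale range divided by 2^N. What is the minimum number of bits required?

15 bits

The full-scale span is 4.03 − (-0.37) = 4.4 V.
Required number of levels: 4.4/185 µV = 23784; smallest N with 2^N ≥ that is 15.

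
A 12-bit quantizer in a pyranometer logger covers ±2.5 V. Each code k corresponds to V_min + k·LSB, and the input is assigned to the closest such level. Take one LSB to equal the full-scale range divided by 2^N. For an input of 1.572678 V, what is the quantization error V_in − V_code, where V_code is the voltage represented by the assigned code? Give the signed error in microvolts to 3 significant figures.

Range = 2.5 − (-2.5) = 5 V. LSB = 5 V / 2^12 ≈ 1.221 mV.
(V_in − V_min)/LSB = (1.572678 − (-2.5)) × 4096/5 = 3336.3378 → nearest code k = 3336.
Reconstructed level: -2.5 + 3336 × 5/4096 V = 1.572265625 V.
V_in − V_code = 1.572678 − (1.572265625) = +412 µV.

+412 µV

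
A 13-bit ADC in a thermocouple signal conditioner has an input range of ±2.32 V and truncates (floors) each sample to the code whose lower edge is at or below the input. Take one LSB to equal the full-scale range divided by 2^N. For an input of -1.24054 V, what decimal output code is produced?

1905

Full-scale range = 2.32 V − (-2.32 V) = 4.64 V. LSB = 4.64 V / 2^13 ≈ 0.5664 mV.
V_in − V_min = -1.24054 − (-2.32) = 1.07946 V.
Divide by LSB: 1.07946 × 8192/4.64 = 1905.8052.
Truncating gives code 1905.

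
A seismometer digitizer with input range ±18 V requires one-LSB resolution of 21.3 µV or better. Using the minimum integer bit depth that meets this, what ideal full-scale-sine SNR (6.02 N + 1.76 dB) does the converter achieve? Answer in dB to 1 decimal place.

128.2 dB

Range = 18 − (-18) = 36 V.
Need 2^N ≥ 36 V / 21.3 µV = 1.690e6 → N_min = 21.
6.02(21) + 1.76 = 128.18 dB.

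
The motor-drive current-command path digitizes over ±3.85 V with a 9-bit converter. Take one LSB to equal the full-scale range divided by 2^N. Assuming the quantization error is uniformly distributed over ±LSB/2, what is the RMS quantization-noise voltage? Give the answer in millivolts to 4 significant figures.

Span: 3.85 V − (-3.85 V) = 7.7 V.
LSB = 7.7 V / 2^9 = 15.0391 mV.
V_rms = LSB/√12 = 15.0391 mV / √12 = 4.341 mV.

4.341 mV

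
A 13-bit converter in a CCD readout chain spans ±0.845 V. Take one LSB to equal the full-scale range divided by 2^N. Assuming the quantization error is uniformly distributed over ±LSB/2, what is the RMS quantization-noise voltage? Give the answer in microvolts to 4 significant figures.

The full-scale span is 0.845 − (-0.845) = 1.69 V.
LSB = 1.69 V ÷ 2^13 = 1.69/8192 V = 206.299 µV.
For a uniform distribution on [−LSB/2, +LSB/2], V_rms = LSB/√12 = 206.299 µV/3.4641 = 59.55 µV.

59.55 µV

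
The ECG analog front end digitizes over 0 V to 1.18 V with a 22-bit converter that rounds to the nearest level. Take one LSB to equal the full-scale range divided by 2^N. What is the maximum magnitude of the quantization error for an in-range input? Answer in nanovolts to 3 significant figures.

141 nV

Range is 1.18 V.
Step size = 1.18/4194304 V = 281.33 nV.
Worst-case error for round-to-nearest is half an LSB: 141 nV.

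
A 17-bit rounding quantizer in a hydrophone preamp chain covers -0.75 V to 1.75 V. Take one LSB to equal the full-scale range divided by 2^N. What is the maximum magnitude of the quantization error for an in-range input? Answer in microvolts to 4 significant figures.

The full-scale span is 1.75 − (-0.75) = 2.5 V.
LSB = 2.5 V ÷ 2^17 = 2.5/131072 V = 19.0735 µV.
Worst-case error for round-to-nearest is half an LSB: 9.537 µV.

9.537 µV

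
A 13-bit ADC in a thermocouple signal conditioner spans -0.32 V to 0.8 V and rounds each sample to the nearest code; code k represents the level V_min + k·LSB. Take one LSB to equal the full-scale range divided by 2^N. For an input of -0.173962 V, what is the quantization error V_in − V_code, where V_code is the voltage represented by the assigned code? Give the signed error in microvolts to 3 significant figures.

+22.4 µV

Span: 0.8 V − (-0.32 V) = 1.12 V. LSB = 1.12 V / 2^13 ≈ 136.7 µV.
Position in LSBs: (-0.173962 − (-0.32)) × 8192/1.12 = 1068.1637; rounding gives k = 1068.
V_code = V_min + k × range/2^13 = -0.32 + 1068 × 1.12/8192 = -0.1739843750 V.
V_in − V_code = -0.173962 − (-0.1739843750) = +22.4 µV.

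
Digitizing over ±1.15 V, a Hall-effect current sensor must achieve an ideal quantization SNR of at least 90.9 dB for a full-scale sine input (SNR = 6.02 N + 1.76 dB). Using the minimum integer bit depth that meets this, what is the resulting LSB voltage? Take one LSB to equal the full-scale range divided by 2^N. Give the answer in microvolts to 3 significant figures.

Span: 1.15 V − (-1.15 V) = 2.3 V.
Solving 6.02 N ≥ 90.9 − 1.76: N ≥ 14.807. Round up → N = 15.
LSB = 2.3 V ÷ 2^15 = 2.3/32768 V = 70.2 µV.

70.2 µV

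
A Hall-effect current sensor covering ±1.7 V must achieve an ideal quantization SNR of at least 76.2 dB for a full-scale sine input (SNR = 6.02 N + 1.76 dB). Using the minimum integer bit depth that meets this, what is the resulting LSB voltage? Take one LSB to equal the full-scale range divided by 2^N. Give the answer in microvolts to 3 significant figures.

415 µV

Full-scale range = 1.7 V − (-1.7 V) = 3.4 V.
Required N = ⌈(76.2 − 1.76)/6.02⌉ = ⌈12.365⌉ = 13.
LSB = 3.4 V ÷ 2^13 = 3.4/8192 V = 415 µV.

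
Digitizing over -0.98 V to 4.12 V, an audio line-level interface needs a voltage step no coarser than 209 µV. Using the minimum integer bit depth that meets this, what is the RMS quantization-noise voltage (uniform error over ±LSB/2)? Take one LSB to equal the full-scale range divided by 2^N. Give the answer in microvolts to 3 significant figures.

Range = 4.12 − (-0.98) = 5.1 V.
5.1 V / 209 µV = 24400. Since 2^14 = 16384 and 2^15 = 32768, N = 15.
One LSB is 5.1 V / 32768 = 155.64 µV.
RMS noise = LSB/√12 = 44.9 µV.

44.9 µV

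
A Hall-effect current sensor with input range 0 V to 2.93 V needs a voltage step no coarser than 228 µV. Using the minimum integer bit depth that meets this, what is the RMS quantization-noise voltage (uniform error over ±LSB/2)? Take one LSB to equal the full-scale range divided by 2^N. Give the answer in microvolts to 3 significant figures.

Full-scale range = 2.93 V.
Levels needed ≥ 2.93/228 µV = 12850. 2^14 = 16384 suffices, so N_min = 14.
LSB = 2.93 V / 2^14 = 178.83 µV.
σ_q = LSB/√12 = 178.83 µV/3.4641 = 51.6 µV.

51.6 µV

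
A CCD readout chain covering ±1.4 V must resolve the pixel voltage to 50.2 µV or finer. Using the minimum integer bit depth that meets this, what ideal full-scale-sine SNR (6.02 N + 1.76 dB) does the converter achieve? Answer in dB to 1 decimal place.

The full-scale span is 1.4 − (-1.4) = 2.8 V.
2.8 V / 50.2 µV = 55780. Since 2^15 = 32768 and 2^16 = 65536, N = 16.
SNR = 6.02 × 16 + 1.76 = 98.08 dB.

98.1 dB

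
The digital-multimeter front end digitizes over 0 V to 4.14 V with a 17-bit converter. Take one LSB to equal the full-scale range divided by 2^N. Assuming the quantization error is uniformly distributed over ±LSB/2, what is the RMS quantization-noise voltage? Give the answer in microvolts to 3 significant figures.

Full-scale range = 4.14 V.
LSB = 4.14 V ÷ 2^17 = 4.14/131072 V = 31.586 µV.
σ_q = LSB/√12 = 31.586 µV/3.4641 = 9.12 µV.

9.12 µV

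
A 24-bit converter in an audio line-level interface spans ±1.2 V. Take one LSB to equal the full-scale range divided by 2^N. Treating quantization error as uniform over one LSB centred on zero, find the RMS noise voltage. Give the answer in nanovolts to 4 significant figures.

41.30 nV

Range = 1.2 − (-1.2) = 2.4 V.
LSB = 2.4 V / 2^24 = 143.051 nV.
RMS of a uniform error over width LSB is LSB/√12 = 41.30 nV.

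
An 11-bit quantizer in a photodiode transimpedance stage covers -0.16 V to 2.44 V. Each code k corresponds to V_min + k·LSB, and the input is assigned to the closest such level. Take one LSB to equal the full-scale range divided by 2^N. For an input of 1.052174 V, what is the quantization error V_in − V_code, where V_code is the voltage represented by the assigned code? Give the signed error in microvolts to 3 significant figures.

Full-scale range = 2.44 V − (-0.16 V) = 2.6 V. LSB = 2.6 V / 2^11 ≈ 1.270 mV.
Position in LSBs: (1.052174 − (-0.16)) × 2048/2.6 = 954.8201; rounding gives k = 955.
Reconstructed level: -0.16 + 955 × 2.6/2048 V = 1.052402344 V.
V_in − V_code = 1.052174 − (1.052402344) = −228 µV.

−228 µV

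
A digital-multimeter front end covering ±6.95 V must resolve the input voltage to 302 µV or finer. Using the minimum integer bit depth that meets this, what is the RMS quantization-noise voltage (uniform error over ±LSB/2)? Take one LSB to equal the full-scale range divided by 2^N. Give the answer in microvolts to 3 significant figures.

61.2 µV

Span: 6.95 V − (-6.95 V) = 13.9 V.
Required number of levels: 13.9/302 µV = 46026; smallest N with 2^N ≥ that is 16.
LSB = 13.9 V ÷ 2^16 = 13.9/65536 V = 212.10 µV.
V_rms = LSB/√12 = 61.2 µV.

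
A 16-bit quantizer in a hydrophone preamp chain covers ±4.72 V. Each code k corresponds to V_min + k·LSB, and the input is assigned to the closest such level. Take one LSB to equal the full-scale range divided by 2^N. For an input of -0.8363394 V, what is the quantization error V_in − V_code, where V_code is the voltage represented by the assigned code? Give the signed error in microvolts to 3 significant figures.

Full-scale range = 4.72 V − (-4.72 V) = 9.44 V. LSB = 9.44 V / 2^16 ≈ 144.0 µV.
Position in LSBs: (-0.8363394 − (-4.72)) × 65536/9.44 = 26961.8200; rounding gives k = 26962.
Reconstructed level: -4.72 + 26962 × 9.44/65536 V = -0.83631347656 V.
e = -0.8363394 − (-0.83631347656) = −25.9 µV.

−25.9 µV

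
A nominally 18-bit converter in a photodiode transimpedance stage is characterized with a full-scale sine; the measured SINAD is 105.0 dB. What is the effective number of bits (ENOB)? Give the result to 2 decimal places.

17.15 bits

ENOB = (105.0 − 1.76)/6.02 = 17.1495 bits.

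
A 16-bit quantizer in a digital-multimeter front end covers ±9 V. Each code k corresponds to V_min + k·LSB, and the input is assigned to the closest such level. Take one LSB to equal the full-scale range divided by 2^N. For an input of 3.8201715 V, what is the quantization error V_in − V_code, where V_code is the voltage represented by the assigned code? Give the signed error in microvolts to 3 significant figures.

Span: 9 V − (-9 V) = 18 V. LSB = 18 V / 2^16 ≈ 274.7 µV.
(3.8201715 − (-9)) / LSB = 12.8201715 × 65536/18 = 46676.8200. Nearest integer: k = 46677.
Reconstructed level: -9 + 46677 × 18/65536 V = 3.8202209473 V.
V_in − V_code = 3.8201715 − (3.8202209473) = −49.4 µV.

−49.4 µV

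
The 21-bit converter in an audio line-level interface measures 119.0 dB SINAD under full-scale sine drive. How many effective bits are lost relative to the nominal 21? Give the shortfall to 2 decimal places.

1.52 bits

ENOB = (SINAD − 1.76)/6.02 = (119.0 − 1.76)/6.02 = 19.4751 bits.
Lost resolution: 21 − 19.4751 = 1.5249 bits.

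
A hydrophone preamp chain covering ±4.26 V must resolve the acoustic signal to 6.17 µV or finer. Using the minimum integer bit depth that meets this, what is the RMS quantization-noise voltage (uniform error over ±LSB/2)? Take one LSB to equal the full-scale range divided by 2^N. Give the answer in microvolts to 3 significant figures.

1.17 µV

The full-scale span is 4.26 − (-4.26) = 8.52 V.
Need 2^N ≥ 8.52 V / 6.17 µV = 1.381e6 → N_min = 21.
Step size = 8.52/2097152 V = 4.0627 µV.
σ_q = LSB/√12 = 4.0627 µV/3.4641 = 1.17 µV.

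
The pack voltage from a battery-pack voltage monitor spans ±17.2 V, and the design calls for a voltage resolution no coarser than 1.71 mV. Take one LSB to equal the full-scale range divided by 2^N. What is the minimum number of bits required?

The full-scale span is 17.2 − (-17.2) = 34.4 V.
Need 2^N ≥ 34.4 V / 1.71 mV = 20120 → N_min = 15.

15 bits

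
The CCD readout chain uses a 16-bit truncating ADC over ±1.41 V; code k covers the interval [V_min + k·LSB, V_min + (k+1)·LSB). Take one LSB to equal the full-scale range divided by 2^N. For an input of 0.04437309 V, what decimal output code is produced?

Range = 1.41 − (-1.41) = 2.82 V. LSB = 2.82 V / 2^16 ≈ 43.03 µV.
(V_in − V_min) × 2^16/range = (0.04437309 − (-1.41)) × 65536/2.82 = 33799.218.
Floor → code = 33799.

33799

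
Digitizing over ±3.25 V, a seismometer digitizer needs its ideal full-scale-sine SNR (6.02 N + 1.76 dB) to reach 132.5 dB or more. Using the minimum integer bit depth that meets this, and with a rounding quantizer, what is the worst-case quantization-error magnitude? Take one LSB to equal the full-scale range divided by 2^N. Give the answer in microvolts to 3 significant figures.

Full-scale range = 3.25 V − (-3.25 V) = 6.5 V.
N ≥ (132.5 − 1.76)/6.02 = 21.718 → N_min = 22.
LSB = 6.5 V / 2^22 = 1.5497 µV.
|e|_max = LSB/2 = 0.775 µV.

0.775 µV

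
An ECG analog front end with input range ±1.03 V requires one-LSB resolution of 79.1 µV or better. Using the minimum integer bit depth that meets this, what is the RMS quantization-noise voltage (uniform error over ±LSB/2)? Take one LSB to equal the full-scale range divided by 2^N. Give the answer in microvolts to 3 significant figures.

18.1 µV

The full-scale span is 1.03 − (-1.03) = 2.06 V.
Need 2^N ≥ 2.06 V / 79.1 µV = 26040 → N_min = 15.
Step size = 2.06/32768 V = 62.866 µV.
σ_q = LSB/√12 = 62.866 µV/3.4641 = 18.1 µV.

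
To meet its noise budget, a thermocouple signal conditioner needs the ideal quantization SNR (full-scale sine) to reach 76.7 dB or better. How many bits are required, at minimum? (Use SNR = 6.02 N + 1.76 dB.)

Required N = ⌈(76.7 − 1.76)/6.02⌉ = ⌈12.449⌉ = 13.

13 bits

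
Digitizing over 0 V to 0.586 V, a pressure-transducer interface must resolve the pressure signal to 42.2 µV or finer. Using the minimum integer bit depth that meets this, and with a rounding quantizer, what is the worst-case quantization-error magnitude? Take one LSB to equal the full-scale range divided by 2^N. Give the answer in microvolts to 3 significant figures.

17.9 µV

V_FS = 0.586 V.
0.586 V / 42.2 µV = 13890. Since 2^13 = 8192 and 2^14 = 16384, N = 14.
LSB = 0.586 V ÷ 2^14 = 0.586/16384 V = 35.767 µV.
Half an LSB is 17.9 µV.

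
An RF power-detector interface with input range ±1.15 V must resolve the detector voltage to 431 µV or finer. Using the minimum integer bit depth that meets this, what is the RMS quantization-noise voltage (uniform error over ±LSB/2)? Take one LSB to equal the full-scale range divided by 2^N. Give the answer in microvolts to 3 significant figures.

81.0 µV

Span: 1.15 V − (-1.15 V) = 2.3 V.
2.3 V / 431 µV = 5336. Since 2^12 = 4096 and 2^13 = 8192, N = 13.
LSB = 2.3 V ÷ 2^13 = 2.3/8192 V = 280.76 µV.
RMS noise = LSB/√12 = 81.0 µV.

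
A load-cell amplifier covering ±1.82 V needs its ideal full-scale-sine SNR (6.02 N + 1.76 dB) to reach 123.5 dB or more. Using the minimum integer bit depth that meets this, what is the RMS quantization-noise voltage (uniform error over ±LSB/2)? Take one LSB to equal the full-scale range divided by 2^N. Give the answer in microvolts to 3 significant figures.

Span: 1.82 V − (-1.82 V) = 3.64 V.
6.02 N + 1.76 ≥ 123.5 gives N ≥ 20.223, so the minimum integer is 21.
Step size = 3.64/2097152 V = 1.7357 µV.
RMS noise = LSB/√12 = 0.501 µV.

0.501 µV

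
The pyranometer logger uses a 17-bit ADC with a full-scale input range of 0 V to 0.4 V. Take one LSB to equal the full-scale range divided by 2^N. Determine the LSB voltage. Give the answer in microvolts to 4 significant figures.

Full-scale range = 0.4 V.
2^17 = 131072 levels.
LSB = 0.4 V ÷ 2^17 = 0.4/131072 V = 3.052 µV.

3.052 µV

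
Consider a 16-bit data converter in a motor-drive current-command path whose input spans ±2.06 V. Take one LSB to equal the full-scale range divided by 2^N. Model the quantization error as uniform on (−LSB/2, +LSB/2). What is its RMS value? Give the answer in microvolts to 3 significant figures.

18.1 µV

The full-scale span is 2.06 − (-2.06) = 4.12 V.
LSB = 4.12 V / 2^16 = 62.866 µV.
σ_q = LSB/√12 = 62.866 µV/3.4641 = 18.1 µV.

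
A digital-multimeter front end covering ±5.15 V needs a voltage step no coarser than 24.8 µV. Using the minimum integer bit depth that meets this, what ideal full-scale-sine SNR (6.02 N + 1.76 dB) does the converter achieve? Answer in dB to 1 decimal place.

116.1 dB

The full-scale span is 5.15 − (-5.15) = 10.3 V.
Required number of levels: 10.3/24.8 µV = 415320; smallest N with 2^N ≥ that is 19.
6.02(19) + 1.76 = 116.14 dB.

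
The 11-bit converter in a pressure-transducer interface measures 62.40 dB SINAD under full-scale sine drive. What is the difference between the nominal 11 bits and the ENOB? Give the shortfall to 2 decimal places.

ENOB = (SINAD − 1.76)/6.02 = (62.40 − 1.76)/6.02 = 10.0731 bits.
Shortfall = 11 − 10.0731 = 0.9269 bits.

0.93 bits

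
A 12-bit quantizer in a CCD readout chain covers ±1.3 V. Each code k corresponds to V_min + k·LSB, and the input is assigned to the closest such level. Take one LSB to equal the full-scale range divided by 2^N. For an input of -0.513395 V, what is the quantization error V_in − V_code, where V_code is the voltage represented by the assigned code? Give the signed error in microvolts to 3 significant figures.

+130 µV

Span: 1.3 V − (-1.3 V) = 2.6 V. LSB = 2.6 V / 2^12 ≈ 0.6348 mV.
(V_in − V_min)/LSB = (-0.513395 − (-1.3)) × 4096/2.6 = 1239.2054 → nearest code k = 1239.
V_code = V_min + k × range/2^12 = -1.3 + 1239 × 2.6/4096 = -0.5135253906 V.
e = -0.513395 − (-0.5135253906) = +130 µV.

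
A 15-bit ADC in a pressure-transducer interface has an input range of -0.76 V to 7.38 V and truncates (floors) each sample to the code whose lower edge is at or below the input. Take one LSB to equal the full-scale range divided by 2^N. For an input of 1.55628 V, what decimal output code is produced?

The full-scale span is 7.38 − (-0.76) = 8.14 V. LSB = 8.14 V / 2^15 ≈ 248.4 µV.
(V_in − V_min) × 2^15/range = (1.55628 − (-0.76)) × 32768/8.14 = 9324.307.
Floor → code = 9324.

9324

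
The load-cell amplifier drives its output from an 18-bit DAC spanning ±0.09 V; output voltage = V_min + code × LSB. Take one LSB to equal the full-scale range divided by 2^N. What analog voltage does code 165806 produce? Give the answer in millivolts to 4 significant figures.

Range = 0.09 − (-0.09) = 0.18 V. LSB = 0.18 V / 2^18.
V_out = V_min + code × LSB = -0.09 V + 165806 × 0.18 V / 262144
      = -0.09 + 0.113850 = 0.0238499 V.

23.85 mV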